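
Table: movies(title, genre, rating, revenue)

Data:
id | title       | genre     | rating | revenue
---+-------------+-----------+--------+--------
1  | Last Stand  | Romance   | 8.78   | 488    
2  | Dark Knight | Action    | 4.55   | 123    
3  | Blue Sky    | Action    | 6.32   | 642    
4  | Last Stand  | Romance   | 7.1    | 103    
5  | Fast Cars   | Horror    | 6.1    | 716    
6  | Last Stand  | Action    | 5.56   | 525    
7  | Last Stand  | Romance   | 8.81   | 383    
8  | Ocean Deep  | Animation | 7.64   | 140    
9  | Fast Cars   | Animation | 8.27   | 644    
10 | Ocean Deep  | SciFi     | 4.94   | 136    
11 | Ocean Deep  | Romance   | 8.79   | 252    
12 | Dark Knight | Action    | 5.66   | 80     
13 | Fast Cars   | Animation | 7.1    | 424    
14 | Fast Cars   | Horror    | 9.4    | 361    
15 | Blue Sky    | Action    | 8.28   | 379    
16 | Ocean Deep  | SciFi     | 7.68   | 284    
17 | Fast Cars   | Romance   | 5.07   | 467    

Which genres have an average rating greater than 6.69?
SELECT genre, AVG(rating)
FROM movies
GROUP BY genre
HAVING AVG(rating) > 6.69

Result:
  Animation: avg=7.67
  Horror: avg=7.75
  Romance: avg=7.71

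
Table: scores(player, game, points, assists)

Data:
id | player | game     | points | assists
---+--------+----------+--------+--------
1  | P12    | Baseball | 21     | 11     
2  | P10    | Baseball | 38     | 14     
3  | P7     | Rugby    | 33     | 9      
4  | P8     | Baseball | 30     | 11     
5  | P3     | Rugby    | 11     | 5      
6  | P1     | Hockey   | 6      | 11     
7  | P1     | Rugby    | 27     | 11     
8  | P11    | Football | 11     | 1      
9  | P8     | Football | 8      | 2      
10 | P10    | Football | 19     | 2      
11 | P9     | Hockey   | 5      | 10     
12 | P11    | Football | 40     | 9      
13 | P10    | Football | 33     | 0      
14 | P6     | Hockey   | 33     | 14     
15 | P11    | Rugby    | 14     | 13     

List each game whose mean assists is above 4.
SELECT game, AVG(assists)
FROM scores
GROUP BY game
HAVING AVG(assists) > 4

Result:
  Baseball: avg=12.00
  Hockey: avg=11.67
  Rugby: avg=9.50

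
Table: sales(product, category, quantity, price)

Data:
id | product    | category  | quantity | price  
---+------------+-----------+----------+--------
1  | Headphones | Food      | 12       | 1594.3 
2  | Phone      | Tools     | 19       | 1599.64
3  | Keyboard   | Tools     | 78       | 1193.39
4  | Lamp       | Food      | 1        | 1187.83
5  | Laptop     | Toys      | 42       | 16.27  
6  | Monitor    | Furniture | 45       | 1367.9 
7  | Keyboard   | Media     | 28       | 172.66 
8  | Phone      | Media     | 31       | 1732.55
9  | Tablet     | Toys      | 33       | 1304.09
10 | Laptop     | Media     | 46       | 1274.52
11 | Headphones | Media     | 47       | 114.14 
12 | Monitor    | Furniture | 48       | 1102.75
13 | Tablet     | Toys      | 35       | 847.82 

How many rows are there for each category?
SELECT category, COUNT(*) as count
FROM sales
GROUP BY category

Result:
  Food: 2
  Furniture: 2
  Media: 4
  Tools: 2
  Toys: 3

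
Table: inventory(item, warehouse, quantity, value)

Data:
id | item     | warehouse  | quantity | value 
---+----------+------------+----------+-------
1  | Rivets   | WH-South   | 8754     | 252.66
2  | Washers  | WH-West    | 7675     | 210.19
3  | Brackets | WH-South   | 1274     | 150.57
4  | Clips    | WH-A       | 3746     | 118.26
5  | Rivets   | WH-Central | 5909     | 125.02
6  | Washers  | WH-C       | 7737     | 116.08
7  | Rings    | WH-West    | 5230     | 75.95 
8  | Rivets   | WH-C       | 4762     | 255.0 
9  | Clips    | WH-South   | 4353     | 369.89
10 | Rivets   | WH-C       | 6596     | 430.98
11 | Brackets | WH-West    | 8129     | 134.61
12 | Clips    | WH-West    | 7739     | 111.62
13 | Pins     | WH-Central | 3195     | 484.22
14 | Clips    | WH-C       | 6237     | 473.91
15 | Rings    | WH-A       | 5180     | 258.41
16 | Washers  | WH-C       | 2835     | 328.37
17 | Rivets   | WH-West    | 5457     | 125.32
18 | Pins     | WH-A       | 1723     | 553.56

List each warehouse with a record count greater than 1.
SELECT warehouse, COUNT(*) as cnt
FROM inventory
GROUP BY warehouse
HAVING COUNT(*) > 1

Result:
  WH-A: 3
  WH-C: 5
  WH-Central: 2
  WH-South: 3
  WH-West: 5

Note: HAVING filters groups after aggregation, WHERE filters rows before.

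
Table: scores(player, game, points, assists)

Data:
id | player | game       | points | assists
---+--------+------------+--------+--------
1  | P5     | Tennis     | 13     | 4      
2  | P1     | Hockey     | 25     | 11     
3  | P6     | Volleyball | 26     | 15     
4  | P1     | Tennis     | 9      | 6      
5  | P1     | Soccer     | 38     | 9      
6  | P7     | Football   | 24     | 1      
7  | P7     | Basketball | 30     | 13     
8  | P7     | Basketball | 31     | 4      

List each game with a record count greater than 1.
SELECT game, COUNT(*) as cnt
FROM scores
GROUP BY game
HAVING COUNT(*) > 1

Result:
  Basketball: 2
  Tennis: 2

Note: HAVING filters groups after aggregation, WHERE filters rows before.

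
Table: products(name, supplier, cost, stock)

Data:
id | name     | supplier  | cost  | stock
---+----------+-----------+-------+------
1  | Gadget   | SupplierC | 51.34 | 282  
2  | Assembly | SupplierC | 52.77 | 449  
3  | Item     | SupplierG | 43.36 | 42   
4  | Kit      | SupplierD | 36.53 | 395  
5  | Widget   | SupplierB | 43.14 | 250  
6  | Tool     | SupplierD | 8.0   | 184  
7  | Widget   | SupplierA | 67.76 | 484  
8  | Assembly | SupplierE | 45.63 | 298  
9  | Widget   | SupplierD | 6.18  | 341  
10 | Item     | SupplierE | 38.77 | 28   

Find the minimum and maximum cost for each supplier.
SELECT supplier, MIN(cost), MAX(cost)
FROM products
GROUP BY supplier

Result:
  SupplierA: min=67.76, max=67.76
  SupplierB: min=43.14, max=43.14
  SupplierC: min=51.34, max=52.77
  SupplierD: min=6.18, max=36.53
  SupplierE: min=38.77, max=45.63
  SupplierG: min=43.36, max=43.36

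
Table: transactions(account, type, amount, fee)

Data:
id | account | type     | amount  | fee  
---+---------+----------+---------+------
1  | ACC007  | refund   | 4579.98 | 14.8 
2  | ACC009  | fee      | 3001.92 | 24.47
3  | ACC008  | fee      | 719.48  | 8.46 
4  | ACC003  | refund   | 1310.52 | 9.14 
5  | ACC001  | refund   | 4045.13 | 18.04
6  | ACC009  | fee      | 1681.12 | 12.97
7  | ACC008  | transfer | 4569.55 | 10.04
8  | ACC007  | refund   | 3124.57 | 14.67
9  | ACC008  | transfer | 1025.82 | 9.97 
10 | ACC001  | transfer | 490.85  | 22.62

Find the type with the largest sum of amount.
SELECT type, SUM(amount) as val
FROM transactions
GROUP BY type
ORDER BY val DESC
LIMIT 1

Result: refund with sum(amount) = 13060.20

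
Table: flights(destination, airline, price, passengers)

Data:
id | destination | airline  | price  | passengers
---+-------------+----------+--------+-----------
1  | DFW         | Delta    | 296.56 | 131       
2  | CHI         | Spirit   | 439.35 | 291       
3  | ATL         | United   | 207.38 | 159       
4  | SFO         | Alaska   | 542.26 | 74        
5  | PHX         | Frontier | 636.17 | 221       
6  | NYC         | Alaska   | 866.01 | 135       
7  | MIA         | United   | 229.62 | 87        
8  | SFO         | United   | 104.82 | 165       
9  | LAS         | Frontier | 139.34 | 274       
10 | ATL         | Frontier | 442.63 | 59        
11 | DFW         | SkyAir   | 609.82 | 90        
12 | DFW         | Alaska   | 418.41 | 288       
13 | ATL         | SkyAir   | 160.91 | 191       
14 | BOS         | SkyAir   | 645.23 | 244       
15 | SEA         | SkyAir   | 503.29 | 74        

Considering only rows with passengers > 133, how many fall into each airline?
SELECT airline, COUNT(*)
FROM flights
WHERE passengers > 133
GROUP BY airline

Note: WHERE filters rows before grouping.

Result:
  Alaska: 2
  Frontier: 2
  SkyAir: 2
  Spirit: 1
  United: 2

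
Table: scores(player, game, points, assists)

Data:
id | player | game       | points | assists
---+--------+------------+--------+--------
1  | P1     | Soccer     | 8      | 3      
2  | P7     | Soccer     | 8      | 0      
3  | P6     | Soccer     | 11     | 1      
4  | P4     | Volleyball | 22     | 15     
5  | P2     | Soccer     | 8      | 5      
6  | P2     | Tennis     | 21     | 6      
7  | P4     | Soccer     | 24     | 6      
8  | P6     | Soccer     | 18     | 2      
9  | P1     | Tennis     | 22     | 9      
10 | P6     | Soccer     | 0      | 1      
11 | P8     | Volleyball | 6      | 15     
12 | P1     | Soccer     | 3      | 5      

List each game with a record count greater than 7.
SELECT game, COUNT(*) as cnt
FROM scores
GROUP BY game
HAVING COUNT(*) > 7

Result:
  Soccer: 8

Note: HAVING filters groups after aggregation, WHERE filters rows before.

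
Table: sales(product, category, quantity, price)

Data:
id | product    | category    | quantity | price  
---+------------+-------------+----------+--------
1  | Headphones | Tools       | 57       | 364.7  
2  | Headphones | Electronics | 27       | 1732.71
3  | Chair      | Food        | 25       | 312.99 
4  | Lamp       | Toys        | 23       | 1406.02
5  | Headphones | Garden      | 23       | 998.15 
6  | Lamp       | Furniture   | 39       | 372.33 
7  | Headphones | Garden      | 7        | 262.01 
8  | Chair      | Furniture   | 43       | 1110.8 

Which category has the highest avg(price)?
SELECT category, AVG(price) as val
FROM sales
GROUP BY category
ORDER BY val DESC
LIMIT 1

Result: Electronics with avg(price) = 1732.71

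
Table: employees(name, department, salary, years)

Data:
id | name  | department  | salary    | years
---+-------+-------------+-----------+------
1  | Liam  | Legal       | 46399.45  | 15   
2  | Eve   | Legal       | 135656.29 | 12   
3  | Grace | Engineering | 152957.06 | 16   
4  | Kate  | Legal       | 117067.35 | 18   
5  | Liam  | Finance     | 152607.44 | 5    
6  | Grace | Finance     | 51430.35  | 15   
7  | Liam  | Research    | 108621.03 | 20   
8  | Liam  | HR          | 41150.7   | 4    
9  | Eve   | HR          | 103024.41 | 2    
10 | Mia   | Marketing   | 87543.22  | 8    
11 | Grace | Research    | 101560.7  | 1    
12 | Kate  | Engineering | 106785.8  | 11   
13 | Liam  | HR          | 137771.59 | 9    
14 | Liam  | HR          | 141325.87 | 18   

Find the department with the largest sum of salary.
SELECT department, SUM(salary) as val
FROM employees
GROUP BY department
ORDER BY val DESC
LIMIT 1

Result: HR with sum(salary) = 423272.57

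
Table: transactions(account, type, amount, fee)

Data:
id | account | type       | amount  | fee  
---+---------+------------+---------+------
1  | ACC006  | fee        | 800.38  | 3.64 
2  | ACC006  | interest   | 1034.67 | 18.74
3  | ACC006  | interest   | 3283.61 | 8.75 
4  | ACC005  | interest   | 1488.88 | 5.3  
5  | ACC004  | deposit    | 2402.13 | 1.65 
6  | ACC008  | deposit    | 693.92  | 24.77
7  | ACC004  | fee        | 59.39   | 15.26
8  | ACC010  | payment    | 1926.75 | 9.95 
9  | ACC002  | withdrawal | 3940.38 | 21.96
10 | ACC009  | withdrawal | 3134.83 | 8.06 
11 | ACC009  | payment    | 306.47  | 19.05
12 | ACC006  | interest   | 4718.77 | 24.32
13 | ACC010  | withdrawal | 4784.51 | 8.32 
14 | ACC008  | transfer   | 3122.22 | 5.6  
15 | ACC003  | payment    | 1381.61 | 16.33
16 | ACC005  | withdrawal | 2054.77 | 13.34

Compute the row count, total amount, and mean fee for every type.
SELECT type,
       COUNT(*) as cnt,
       SUM(amount) as total_amount,
       AVG(fee) as avg_fee
FROM transactions
GROUP BY type

Result:
  deposit: 2 records, 3096.05 total amount, 13.21 avg fee
  fee: 2 records, 859.77 total amount, 9.45 avg fee
  interest: 4 records, 10525.93 total amount, 14.28 avg fee
  payment: 3 records, 3614.83 total amount, 15.11 avg fee
  transfer: 1 records, 3122.22 total amount, 5.60 avg fee
  withdrawal: 4 records, 13914.49 total amount, 12.92 avg fee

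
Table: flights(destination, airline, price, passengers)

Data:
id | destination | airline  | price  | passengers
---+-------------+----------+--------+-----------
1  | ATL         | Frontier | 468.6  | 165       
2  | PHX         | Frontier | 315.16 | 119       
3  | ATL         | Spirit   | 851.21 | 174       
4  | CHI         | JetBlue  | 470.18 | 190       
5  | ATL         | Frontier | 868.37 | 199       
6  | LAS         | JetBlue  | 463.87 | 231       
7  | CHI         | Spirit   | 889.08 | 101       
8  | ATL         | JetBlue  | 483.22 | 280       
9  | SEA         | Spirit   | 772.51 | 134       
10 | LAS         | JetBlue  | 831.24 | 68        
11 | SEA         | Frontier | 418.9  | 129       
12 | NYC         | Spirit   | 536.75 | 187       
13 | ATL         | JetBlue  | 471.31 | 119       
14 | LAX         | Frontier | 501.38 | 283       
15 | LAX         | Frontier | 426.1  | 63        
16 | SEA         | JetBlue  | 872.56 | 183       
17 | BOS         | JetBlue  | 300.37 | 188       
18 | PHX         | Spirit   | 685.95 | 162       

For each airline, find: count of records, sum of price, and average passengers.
SELECT airline,
       COUNT(*) as cnt,
       SUM(price) as total_price,
       AVG(passengers) as avg_passengers
FROM flights
GROUP BY airline

Result:
  Frontier: 6 records, 2998.51 total price, 159.67 avg passengers
  JetBlue: 7 records, 3892.75 total price, 179.86 avg passengers
  Spirit: 5 records, 3735.50 total price, 151.60 avg passengers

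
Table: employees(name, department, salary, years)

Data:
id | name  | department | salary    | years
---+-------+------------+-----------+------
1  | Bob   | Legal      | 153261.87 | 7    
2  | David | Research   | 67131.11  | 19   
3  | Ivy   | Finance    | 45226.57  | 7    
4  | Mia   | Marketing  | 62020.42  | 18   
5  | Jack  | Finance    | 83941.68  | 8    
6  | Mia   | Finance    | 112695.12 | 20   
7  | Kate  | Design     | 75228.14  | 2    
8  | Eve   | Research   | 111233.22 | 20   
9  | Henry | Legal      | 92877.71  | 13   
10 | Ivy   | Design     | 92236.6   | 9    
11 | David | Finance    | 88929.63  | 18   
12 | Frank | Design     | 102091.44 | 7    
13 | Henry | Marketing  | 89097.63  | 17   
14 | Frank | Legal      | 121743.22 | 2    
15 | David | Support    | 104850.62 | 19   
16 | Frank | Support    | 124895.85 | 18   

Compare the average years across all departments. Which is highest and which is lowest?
SELECT department, AVG(years)
FROM employees
GROUP BY department
ORDER BY AVG(years)

All groups:
  Design: 6.00
  Legal: 7.33
  Finance: 13.25
  Marketing: 17.50
  Support: 18.50
  Research: 19.50

Highest: Research (19.50)
Lowest: Design (6.00)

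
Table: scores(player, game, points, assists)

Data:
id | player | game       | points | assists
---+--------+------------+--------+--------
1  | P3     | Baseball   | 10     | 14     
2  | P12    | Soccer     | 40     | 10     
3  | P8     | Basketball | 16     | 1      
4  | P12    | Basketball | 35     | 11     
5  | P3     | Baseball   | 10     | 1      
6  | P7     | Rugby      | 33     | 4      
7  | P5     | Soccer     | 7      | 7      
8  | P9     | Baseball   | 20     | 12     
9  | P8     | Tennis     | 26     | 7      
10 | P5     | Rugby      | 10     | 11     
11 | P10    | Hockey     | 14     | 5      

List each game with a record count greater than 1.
SELECT game, COUNT(*) as cnt
FROM scores
GROUP BY game
HAVING COUNT(*) > 1

Result:
  Baseball: 3
  Basketball: 2
  Rugby: 2
  Soccer: 2

Note: HAVING filters groups after aggregation, WHERE filters rows before.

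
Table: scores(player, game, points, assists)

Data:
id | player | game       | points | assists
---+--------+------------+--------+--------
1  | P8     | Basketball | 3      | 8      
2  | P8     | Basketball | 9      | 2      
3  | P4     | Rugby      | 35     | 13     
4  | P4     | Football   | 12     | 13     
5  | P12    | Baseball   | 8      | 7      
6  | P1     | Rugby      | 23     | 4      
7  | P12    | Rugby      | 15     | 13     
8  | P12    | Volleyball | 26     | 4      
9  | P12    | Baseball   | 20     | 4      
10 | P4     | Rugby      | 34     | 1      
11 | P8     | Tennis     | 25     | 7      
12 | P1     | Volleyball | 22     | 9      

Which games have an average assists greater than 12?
SELECT game, AVG(assists)
FROM scores
GROUP BY game
HAVING AVG(assists) > 12

Result:
  Football: avg=13.00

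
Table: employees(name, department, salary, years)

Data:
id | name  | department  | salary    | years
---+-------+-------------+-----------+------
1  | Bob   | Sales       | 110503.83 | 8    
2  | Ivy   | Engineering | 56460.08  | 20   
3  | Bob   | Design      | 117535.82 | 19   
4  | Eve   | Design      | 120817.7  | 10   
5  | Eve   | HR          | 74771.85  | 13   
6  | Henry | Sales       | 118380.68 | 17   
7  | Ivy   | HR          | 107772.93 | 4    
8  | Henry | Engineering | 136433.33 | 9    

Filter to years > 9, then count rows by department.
SELECT department, COUNT(*)
FROM employees
WHERE years > 9
GROUP BY department

Note: WHERE filters rows before grouping.

Result:
  Design: 2
  Engineering: 1
  HR: 1
  Sales: 1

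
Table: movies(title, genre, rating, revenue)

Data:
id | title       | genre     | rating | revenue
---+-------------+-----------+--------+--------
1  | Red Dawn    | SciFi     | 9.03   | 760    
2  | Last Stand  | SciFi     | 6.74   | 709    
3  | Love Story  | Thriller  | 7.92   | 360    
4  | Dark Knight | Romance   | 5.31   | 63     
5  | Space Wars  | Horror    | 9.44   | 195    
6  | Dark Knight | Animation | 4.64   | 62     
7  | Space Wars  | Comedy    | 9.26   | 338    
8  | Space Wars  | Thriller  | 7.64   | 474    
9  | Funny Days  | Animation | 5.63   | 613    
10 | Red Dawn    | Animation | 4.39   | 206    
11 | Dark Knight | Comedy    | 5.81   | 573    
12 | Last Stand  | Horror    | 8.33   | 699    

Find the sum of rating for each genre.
SELECT genre, SUM(rating) as result
FROM movies
GROUP BY genre

Result:
  Animation: 14.66
  Comedy: 15.07
  Horror: 17.77
  Romance: 5.31
  SciFi: 15.77
  Thriller: 15.56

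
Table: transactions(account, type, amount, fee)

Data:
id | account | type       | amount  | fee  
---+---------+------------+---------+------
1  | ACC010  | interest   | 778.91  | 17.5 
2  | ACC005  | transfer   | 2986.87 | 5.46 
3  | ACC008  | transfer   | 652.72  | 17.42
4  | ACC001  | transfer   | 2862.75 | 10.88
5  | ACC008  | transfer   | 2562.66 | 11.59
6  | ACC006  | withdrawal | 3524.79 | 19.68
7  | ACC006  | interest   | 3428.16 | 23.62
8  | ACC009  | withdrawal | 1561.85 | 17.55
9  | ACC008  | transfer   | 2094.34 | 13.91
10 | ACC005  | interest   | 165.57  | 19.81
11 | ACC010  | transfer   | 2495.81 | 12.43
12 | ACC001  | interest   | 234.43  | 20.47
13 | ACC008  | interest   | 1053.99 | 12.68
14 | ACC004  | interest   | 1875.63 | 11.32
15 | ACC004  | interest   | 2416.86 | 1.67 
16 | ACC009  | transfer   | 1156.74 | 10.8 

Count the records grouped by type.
SELECT type, COUNT(*) as count
FROM transactions
GROUP BY type

Result:
  interest: 7
  transfer: 7
  withdrawal: 2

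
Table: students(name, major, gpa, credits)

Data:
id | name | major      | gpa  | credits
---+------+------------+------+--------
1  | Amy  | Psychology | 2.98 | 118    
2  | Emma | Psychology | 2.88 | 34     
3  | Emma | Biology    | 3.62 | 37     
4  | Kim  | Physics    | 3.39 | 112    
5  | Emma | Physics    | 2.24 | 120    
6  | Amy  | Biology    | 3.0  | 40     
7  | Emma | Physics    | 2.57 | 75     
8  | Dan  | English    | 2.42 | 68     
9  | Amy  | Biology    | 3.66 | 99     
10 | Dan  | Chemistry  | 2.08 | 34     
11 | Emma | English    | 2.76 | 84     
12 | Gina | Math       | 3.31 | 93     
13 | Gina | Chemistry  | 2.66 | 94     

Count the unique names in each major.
SELECT major, COUNT(DISTINCT name)
FROM students
GROUP BY major

Result:
  Biology: 2 distinct
  Chemistry: 2 distinct
  English: 2 distinct
  Math: 1 distinct
  Physics: 2 distinct
  Psychology: 2 distinct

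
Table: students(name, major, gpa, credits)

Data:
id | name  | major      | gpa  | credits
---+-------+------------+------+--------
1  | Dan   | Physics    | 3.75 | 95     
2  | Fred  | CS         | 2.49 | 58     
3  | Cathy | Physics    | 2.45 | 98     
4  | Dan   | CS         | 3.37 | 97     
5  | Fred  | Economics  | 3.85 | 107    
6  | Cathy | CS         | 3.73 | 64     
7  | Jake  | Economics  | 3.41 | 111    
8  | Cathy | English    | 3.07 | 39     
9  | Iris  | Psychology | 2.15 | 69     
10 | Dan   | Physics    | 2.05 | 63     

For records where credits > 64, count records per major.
SELECT major, COUNT(*)
FROM students
WHERE credits > 64
GROUP BY major

Note: WHERE filters rows before grouping.

Result:
  CS: 1
  Economics: 2
  Physics: 2
  Psychology: 1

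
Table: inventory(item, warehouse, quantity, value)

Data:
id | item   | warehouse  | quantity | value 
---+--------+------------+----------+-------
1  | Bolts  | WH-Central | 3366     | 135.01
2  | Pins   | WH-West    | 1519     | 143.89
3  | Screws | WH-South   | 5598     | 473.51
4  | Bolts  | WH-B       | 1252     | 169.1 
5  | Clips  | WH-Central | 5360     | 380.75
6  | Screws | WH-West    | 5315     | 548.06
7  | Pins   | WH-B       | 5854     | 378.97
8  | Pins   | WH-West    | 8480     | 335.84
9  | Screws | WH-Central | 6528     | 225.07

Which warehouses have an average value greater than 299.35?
SELECT warehouse, AVG(value)
FROM inventory
GROUP BY warehouse
HAVING AVG(value) > 299.35

Result:
  WH-South: avg=473.51
  WH-West: avg=342.60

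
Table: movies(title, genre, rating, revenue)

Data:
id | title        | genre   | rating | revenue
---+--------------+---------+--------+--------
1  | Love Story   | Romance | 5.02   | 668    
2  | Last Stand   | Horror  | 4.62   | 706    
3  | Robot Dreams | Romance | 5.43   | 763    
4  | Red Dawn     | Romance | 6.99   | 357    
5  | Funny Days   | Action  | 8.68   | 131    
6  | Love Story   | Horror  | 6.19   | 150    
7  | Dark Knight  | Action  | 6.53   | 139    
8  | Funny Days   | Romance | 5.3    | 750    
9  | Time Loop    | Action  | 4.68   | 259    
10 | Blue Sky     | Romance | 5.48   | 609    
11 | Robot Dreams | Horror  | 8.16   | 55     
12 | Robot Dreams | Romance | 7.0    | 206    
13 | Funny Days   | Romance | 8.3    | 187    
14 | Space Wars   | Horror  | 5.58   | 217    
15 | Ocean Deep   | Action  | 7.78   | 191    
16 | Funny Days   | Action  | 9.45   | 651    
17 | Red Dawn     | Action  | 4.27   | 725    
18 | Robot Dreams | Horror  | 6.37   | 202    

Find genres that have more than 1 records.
SELECT genre, COUNT(*) as cnt
FROM movies
GROUP BY genre
HAVING COUNT(*) > 1

Result:
  Action: 6
  Horror: 5
  Romance: 7

Note: HAVING filters groups after aggregation, WHERE filters rows before.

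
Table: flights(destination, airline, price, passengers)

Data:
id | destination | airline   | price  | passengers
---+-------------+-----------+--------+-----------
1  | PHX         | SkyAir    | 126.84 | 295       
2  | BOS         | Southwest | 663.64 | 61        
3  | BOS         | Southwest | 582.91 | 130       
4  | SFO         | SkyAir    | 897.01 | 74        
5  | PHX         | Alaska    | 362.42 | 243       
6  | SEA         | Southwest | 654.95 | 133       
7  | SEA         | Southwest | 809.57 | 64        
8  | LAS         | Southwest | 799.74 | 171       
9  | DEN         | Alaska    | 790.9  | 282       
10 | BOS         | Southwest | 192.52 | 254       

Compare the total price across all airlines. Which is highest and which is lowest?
SELECT airline, SUM(price)
FROM flights
GROUP BY airline
ORDER BY SUM(price)

All groups:
  SkyAir: 1023.85
  Alaska: 1153.32
  Southwest: 3703.33

Highest: Southwest (3703.33)
Lowest: SkyAir (1023.85)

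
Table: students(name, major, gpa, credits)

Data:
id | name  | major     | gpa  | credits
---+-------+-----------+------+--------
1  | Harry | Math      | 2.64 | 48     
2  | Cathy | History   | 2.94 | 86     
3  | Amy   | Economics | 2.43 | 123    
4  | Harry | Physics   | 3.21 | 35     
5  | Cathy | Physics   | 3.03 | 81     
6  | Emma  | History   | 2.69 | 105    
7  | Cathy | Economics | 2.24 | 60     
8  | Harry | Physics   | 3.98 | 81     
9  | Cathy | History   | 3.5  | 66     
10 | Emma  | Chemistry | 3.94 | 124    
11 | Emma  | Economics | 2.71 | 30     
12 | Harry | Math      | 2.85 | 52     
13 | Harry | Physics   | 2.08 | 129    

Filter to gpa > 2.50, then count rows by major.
SELECT major, COUNT(*)
FROM students
WHERE gpa > 2.50
GROUP BY major

Note: WHERE filters rows before grouping.

Result:
  Chemistry: 1
  Economics: 1
  History: 3
  Math: 2
  Physics: 3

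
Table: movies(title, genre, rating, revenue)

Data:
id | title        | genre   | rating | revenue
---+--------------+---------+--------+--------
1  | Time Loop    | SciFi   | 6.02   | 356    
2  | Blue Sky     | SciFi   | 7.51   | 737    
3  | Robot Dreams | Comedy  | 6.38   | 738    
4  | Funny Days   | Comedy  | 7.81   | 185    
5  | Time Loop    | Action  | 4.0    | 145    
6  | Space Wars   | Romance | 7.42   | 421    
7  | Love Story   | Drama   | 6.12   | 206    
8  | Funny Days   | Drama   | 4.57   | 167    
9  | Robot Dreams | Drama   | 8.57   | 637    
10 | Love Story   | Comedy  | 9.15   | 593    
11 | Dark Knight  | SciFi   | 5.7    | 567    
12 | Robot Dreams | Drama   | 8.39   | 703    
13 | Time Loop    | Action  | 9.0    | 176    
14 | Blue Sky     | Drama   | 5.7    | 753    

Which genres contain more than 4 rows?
SELECT genre, COUNT(*) as cnt
FROM movies
GROUP BY genre
HAVING COUNT(*) > 4

Result:
  Drama: 5

Note: HAVING filters groups after aggregation, WHERE filters rows before.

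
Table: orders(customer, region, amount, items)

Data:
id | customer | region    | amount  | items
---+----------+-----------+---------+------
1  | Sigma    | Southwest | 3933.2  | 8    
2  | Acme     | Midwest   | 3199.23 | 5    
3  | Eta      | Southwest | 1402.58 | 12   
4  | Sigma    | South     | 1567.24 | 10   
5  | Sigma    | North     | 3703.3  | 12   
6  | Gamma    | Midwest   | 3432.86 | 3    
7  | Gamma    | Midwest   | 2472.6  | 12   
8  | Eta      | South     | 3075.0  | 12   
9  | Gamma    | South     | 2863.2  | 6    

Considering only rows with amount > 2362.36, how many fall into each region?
SELECT region, COUNT(*)
FROM orders
WHERE amount > 2362.36
GROUP BY region

Note: WHERE filters rows before grouping.

Result:
  Midwest: 3
  North: 1
  South: 2
  Southwest: 1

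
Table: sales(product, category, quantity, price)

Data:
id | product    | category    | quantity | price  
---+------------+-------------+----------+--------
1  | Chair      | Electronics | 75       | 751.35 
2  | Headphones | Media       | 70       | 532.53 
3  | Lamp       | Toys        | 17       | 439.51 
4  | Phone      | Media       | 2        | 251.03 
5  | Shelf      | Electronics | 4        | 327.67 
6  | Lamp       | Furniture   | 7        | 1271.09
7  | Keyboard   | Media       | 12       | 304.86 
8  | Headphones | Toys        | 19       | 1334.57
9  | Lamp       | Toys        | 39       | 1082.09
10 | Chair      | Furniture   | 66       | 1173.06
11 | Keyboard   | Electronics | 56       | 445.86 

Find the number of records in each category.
SELECT category, COUNT(*) as count
FROM sales
GROUP BY category

Result:
  Electronics: 3
  Furniture: 2
  Media: 3
  Toys: 3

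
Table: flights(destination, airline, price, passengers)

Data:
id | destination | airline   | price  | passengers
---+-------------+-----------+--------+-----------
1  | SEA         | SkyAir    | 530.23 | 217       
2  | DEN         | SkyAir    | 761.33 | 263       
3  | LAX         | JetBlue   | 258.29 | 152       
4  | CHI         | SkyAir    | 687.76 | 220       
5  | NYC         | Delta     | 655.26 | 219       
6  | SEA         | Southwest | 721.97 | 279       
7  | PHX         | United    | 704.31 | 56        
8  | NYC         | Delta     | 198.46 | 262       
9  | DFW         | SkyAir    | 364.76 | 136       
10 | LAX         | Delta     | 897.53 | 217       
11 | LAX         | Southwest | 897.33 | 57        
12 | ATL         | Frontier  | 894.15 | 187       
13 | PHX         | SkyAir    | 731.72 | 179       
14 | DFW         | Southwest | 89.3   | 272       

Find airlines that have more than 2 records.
SELECT airline, COUNT(*) as cnt
FROM flights
GROUP BY airline
HAVING COUNT(*) > 2

Result:
  Delta: 3
  SkyAir: 5
  Southwest: 3

Note: HAVING filters groups after aggregation, WHERE filters rows before.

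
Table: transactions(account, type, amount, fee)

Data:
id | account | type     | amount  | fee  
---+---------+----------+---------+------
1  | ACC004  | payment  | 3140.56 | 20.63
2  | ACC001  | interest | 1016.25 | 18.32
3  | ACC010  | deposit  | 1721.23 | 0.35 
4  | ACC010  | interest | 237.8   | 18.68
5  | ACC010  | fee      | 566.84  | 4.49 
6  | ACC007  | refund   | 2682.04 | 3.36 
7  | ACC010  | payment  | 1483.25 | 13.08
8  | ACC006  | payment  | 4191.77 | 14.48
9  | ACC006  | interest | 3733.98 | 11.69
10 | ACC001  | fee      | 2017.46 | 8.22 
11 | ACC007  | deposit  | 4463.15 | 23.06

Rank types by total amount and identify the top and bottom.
SELECT type, SUM(amount)
FROM transactions
GROUP BY type
ORDER BY SUM(amount)

All groups:
  fee: 2584.30
  refund: 2682.04
  interest: 4988.03
  deposit: 6184.38
  payment: 8815.58

Highest: payment (8815.58)
Lowest: fee (2584.30)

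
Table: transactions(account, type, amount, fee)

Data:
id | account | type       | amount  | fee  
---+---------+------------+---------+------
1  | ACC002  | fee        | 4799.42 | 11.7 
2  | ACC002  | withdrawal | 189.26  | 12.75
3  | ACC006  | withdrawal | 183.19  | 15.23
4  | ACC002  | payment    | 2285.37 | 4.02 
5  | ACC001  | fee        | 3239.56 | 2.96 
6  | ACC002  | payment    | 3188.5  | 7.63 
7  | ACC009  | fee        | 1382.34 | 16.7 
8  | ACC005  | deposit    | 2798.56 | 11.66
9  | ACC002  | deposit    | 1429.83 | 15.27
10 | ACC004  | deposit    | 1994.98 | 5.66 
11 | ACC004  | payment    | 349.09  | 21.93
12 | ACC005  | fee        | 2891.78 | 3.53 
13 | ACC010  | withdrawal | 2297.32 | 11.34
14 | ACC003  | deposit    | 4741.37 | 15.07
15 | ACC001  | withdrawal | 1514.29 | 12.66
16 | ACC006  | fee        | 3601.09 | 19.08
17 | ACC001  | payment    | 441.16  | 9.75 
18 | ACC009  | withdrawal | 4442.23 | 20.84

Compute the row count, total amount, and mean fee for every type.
SELECT type,
       COUNT(*) as cnt,
       SUM(amount) as total_amount,
       AVG(fee) as avg_fee
FROM transactions
GROUP BY type

Result:
  deposit: 4 records, 10964.74 total amount, 11.92 avg fee
  fee: 5 records, 15914.19 total amount, 10.79 avg fee
  payment: 4 records, 6264.12 total amount, 10.83 avg fee
  withdrawal: 5 records, 8626.29 total amount, 14.56 avg fee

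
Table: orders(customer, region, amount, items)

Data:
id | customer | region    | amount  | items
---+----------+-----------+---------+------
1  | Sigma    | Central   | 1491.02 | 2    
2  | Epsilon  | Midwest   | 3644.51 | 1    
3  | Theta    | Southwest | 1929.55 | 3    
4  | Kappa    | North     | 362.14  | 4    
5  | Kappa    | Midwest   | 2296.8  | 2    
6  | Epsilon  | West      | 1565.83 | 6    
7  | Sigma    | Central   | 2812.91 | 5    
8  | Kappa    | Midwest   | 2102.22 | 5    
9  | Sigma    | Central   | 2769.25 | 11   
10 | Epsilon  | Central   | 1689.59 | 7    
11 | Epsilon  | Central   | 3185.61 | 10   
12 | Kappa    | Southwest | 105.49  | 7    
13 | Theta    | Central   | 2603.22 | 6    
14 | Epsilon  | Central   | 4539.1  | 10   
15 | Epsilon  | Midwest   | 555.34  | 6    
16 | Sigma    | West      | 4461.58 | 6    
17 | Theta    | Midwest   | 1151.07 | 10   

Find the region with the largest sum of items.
SELECT region, SUM(items) as val
FROM orders
GROUP BY region
ORDER BY val DESC
LIMIT 1

Result: Central with sum(items) = 51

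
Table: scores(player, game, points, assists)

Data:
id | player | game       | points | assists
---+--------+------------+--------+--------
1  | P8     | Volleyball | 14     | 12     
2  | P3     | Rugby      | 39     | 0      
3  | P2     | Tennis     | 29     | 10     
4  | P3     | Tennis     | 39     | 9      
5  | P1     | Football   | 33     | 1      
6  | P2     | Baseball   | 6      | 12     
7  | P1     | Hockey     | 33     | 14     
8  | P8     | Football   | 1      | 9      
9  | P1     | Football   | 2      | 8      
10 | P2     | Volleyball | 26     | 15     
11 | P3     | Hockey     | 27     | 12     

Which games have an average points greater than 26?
SELECT game, AVG(points)
FROM scores
GROUP BY game
HAVING AVG(points) > 26

Result:
  Hockey: avg=30.00
  Rugby: avg=39.00
  Tennis: avg=34.00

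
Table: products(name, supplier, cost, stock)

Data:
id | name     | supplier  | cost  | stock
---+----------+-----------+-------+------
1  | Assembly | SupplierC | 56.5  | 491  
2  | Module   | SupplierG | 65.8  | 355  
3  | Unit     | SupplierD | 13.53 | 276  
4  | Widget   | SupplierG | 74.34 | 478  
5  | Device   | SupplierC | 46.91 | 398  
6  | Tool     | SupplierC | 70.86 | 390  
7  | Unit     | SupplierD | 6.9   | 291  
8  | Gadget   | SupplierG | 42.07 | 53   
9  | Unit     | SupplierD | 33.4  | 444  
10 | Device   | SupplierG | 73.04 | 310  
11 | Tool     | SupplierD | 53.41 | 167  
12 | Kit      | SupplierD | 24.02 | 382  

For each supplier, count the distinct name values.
SELECT supplier, COUNT(DISTINCT name)
FROM products
GROUP BY supplier

Result:
  SupplierC: 3 distinct
  SupplierD: 3 distinct
  SupplierG: 4 distinct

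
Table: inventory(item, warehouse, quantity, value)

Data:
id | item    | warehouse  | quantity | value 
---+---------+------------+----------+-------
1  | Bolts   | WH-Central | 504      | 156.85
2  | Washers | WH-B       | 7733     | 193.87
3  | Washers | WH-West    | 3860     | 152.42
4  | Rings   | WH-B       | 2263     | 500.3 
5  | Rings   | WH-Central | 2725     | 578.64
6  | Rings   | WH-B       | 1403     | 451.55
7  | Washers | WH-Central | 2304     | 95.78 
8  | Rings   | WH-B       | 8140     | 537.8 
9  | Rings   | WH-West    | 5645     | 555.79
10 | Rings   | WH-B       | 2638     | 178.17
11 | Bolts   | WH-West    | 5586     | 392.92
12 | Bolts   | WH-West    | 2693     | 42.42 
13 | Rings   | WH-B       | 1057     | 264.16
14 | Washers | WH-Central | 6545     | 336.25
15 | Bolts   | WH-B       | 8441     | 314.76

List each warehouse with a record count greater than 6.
SELECT warehouse, COUNT(*) as cnt
FROM inventory
GROUP BY warehouse
HAVING COUNT(*) > 6

Result:
  WH-B: 7

Note: HAVING filters groups after aggregation, WHERE filters rows before.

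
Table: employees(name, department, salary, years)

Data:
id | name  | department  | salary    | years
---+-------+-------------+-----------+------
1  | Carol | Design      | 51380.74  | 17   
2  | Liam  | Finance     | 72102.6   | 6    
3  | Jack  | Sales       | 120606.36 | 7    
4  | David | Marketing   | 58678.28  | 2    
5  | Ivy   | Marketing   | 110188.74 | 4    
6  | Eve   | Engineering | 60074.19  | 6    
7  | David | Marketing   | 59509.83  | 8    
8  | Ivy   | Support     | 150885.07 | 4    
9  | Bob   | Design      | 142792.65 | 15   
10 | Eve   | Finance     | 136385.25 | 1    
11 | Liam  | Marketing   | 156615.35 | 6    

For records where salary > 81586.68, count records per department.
SELECT department, COUNT(*)
FROM employees
WHERE salary > 81586.68
GROUP BY department

Note: WHERE filters rows before grouping.

Result:
  Design: 1
  Finance: 1
  Marketing: 2
  Sales: 1
  Support: 1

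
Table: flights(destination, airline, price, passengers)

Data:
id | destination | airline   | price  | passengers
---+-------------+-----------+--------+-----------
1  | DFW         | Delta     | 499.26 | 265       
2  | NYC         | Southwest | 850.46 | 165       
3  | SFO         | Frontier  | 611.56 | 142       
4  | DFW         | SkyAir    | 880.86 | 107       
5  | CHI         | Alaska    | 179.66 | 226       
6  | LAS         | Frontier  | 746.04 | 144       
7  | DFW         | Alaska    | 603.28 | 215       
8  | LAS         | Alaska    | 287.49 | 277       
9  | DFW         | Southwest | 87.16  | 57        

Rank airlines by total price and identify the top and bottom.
SELECT airline, SUM(price)
FROM flights
GROUP BY airline
ORDER BY SUM(price)

All groups:
  Delta: 499.26
  SkyAir: 880.86
  Southwest: 937.62
  Alaska: 1070.43
  Frontier: 1357.60

Highest: Frontier (1357.60)
Lowest: Delta (499.26)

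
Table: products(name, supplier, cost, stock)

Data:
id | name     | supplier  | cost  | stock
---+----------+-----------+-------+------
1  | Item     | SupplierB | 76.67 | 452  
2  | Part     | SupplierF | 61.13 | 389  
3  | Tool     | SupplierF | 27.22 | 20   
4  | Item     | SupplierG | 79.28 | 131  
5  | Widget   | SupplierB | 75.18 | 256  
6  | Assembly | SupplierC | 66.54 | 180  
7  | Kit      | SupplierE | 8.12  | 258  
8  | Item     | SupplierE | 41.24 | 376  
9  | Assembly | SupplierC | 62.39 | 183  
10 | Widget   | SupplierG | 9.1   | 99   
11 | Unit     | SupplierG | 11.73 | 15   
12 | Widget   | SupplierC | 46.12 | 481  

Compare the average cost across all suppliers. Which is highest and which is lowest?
SELECT supplier, AVG(cost)
FROM products
GROUP BY supplier
ORDER BY AVG(cost)

All groups:
  SupplierE: 24.68
  SupplierG: 33.37
  SupplierF: 44.18
  SupplierC: 58.35
  SupplierB: 75.93

Highest: SupplierB (75.93)
Lowest: SupplierE (24.68)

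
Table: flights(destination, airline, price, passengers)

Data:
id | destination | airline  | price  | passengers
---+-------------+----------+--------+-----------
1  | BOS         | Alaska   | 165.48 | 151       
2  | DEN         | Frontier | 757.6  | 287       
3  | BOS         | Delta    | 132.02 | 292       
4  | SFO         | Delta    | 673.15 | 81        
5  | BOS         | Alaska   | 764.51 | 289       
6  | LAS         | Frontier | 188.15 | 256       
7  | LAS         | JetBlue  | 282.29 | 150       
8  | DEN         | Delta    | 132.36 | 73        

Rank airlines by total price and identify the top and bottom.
SELECT airline, SUM(price)
FROM flights
GROUP BY airline
ORDER BY SUM(price)

All groups:
  JetBlue: 282.29
  Alaska: 929.99
  Delta: 937.53
  Frontier: 945.75

Highest: Frontier (945.75)
Lowest: JetBlue (282.29)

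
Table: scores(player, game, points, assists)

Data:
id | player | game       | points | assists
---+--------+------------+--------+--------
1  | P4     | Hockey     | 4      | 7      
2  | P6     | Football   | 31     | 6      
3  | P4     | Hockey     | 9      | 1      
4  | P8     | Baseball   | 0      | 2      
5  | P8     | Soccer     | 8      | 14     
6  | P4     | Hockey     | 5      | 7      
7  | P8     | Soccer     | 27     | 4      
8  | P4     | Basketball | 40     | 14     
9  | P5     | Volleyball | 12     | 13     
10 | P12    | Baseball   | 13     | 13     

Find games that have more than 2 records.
SELECT game, COUNT(*) as cnt
FROM scores
GROUP BY game
HAVING COUNT(*) > 2

Result:
  Hockey: 3

Note: HAVING filters groups after aggregation, WHERE filters rows before.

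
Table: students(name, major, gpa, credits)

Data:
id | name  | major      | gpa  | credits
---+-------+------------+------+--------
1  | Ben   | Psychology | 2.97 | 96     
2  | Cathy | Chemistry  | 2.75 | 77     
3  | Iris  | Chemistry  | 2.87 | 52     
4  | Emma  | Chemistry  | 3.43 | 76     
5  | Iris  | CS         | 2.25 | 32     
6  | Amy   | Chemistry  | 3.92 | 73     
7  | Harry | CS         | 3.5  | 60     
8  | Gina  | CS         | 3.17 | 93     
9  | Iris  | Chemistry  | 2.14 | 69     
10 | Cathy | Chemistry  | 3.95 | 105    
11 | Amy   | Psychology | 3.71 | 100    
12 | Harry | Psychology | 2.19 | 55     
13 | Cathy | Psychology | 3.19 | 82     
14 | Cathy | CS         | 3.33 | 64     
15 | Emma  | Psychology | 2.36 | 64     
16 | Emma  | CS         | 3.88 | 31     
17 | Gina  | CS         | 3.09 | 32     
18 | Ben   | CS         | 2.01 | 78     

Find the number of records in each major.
SELECT major, COUNT(*) as count
FROM students
GROUP BY major

Result:
  CS: 7
  Chemistry: 6
  Psychology: 5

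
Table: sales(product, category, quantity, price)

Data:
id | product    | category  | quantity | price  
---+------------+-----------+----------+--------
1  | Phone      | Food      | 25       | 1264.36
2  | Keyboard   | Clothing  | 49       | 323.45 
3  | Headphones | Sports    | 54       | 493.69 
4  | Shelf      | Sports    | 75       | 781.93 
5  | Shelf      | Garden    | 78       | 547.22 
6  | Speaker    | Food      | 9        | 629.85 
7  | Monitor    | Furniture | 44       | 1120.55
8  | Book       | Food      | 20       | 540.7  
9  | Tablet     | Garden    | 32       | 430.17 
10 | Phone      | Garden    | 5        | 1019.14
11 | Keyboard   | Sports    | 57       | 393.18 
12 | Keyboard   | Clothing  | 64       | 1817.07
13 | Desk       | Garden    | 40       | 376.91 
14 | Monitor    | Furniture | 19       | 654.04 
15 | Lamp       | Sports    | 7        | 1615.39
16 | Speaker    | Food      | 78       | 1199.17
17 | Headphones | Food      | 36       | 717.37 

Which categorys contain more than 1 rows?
SELECT category, COUNT(*) as cnt
FROM sales
GROUP BY category
HAVING COUNT(*) > 1

Result:
  Clothing: 2
  Food: 5
  Furniture: 2
  Garden: 4
  Sports: 4

Note: HAVING filters groups after aggregation, WHERE filters rows before.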